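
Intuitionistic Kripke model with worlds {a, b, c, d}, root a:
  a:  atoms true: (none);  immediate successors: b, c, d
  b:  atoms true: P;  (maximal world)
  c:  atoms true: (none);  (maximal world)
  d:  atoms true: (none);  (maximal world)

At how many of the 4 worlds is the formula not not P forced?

1

a: does not force it — a does not force not not P since c is accessible from a and c forces not P.
b: forces it.
c: does not force it — c does not force not not P since c is accessible from c and c forces not P.
d: does not force it.
Worlds forcing the formula: {b}.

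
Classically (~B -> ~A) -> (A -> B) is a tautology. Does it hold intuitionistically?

This is the converse of contraposition, which is not intuitionistically valid.
A Kripke countermodel: worlds u0, u1; order generated by u0 <= u1; atoms true at each world — u0:{A}; u1:{A,B}.
u0 ||-/- (~B -> ~A) -> (A -> B): already at u0 itself, u0 ||- ~B -> ~A but u0 ||-/- A -> B.
u0 ||-/- A -> B: already at u0 itself, u0 ||- A but u0 ||-/- B.
u0 lacks atom B, so u0 ||-/- B.
So the root u0 does not force the formula.

No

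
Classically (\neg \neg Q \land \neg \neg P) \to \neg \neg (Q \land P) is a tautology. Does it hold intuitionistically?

Yes

This is the distribution of double negation over conjunction, which is intuitionistically derivable.
Assume \neg \neg Q, \neg \neg P, and \neg (Q \land P). From Q we'd get \neg P (since Q \land P is refuted), contradicting \neg \neg P; so \neg Q, contradicting \neg \neg Q.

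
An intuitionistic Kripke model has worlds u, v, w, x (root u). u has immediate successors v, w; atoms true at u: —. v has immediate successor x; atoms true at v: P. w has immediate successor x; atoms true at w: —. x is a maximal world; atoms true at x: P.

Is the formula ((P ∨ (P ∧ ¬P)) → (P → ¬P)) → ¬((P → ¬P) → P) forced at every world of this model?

u ⊩ ((P ∨ (P ∧ ¬P)) → (P → ¬P)) → ¬((P → ¬P) → P) vacuously: no world accessible from u forces the antecedent (P ∨ (P ∧ ¬P)) → (P → ¬P).
Since the root u forces ((P ∨ (P ∧ ¬P)) → (P → ¬P)) → ¬((P → ¬P) → P) and forcing is persistent (monotone upward), every world forces it.

Yes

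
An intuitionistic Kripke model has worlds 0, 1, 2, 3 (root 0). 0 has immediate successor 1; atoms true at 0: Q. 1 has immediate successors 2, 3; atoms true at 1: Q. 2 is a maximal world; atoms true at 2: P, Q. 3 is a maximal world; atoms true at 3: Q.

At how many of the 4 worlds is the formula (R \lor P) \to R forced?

0: does not force it — 0 \nVdash (R \lor P) \to R: at the accessible world 2, 2 \Vdash R \lor P but 2 \nVdash R.
1: does not force it — 1 \nVdash (R \lor P) \to R: at the accessible world 2, 2 \Vdash R \lor P but 2 \nVdash R.
2: does not force it — 2 \nVdash (R \lor P) \to R: already at 2 itself, 2 \Vdash R \lor P but 2 \nVdash R.
3: forces it.
Worlds forcing the formula: {3}.

1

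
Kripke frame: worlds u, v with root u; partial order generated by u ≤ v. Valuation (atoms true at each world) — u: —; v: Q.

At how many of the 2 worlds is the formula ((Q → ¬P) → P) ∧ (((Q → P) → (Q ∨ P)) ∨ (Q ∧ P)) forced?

u: does not force it — u ⊮ ((Q → ¬P) → P) ∧ (((Q → P) → (Q ∨ P)) ∨ (Q ∧ P)) since u fails (Q → ¬P) → P.
v: does not force it — v ⊮ ((Q → ¬P) → P) ∧ (((Q → P) → (Q ∨ P)) ∨ (Q ∧ P)) since v fails (Q → ¬P) → P.
Worlds forcing the formula: { }.

0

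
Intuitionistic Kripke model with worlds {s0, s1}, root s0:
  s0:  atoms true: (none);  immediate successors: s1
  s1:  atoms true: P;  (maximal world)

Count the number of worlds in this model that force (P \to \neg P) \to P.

s0: forces it.
s1: forces it.
Worlds forcing the formula: {s0, s1}.

2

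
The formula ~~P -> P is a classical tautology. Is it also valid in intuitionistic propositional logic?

This is double-negation elimination, which is not intuitionistically valid.
A Kripke countermodel: worlds 0, 1; order generated by 0 <= 1; atoms true at each world — 0:{}; 1:{P}.
0 ||-/- ~~P -> P: already at 0 itself, 0 ||- ~~P but 0 ||-/- P.
0 lacks atom P, so 0 ||-/- P.
So the root 0 does not force the formula.

No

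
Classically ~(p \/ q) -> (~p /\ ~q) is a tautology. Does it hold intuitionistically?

This is a constructively valid De Morgan direction (negated disjunction to conjunction of negations), which is intuitionistically derivable.
From ~(p \/ q): if p held then p \/ q would, contradiction — so ~p; similarly ~q.

Yes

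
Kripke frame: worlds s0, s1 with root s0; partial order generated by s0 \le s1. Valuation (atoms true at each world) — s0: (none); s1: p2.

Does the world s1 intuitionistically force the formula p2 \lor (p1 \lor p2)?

Yes

s1 \Vdash p2 \lor (p1 \lor p2) via the disjunct p2.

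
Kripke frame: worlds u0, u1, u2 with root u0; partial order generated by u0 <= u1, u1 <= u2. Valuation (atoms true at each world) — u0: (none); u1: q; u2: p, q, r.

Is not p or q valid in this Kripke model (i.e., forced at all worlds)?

Not every world: u0 does not force not p or q.
u0 does not force not p or q: neither disjunct is forced at u0.
u0 does not force not p since u2 is accessible from u0 and u2 forces p.

No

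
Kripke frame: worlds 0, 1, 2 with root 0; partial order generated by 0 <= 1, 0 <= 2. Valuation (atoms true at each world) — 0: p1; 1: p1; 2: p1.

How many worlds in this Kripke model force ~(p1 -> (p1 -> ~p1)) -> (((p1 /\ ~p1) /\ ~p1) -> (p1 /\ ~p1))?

0: forces it.
1: forces it.
2: forces it.
Worlds forcing the formula: {0, 1, 2}.

3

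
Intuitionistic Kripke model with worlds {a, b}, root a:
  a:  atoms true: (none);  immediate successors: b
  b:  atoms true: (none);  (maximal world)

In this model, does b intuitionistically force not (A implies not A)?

No

b does not force not (A implies not A) since b is accessible from b and b forces A implies not A.
b forces A implies not A vacuously: no world accessible from b forces the antecedent A.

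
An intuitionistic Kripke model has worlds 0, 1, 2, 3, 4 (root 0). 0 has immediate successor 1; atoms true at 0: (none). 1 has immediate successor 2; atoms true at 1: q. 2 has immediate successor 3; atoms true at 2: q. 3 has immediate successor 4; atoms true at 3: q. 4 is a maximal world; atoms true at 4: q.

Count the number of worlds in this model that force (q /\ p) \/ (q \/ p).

0: does not force it — 0 ||-/- (q /\ p) \/ (q \/ p): neither disjunct is forced at 0.
1: forces it.
2: forces it.
3: forces it.
4: forces it.
Worlds forcing the formula: {1, 2, 3, 4}.

4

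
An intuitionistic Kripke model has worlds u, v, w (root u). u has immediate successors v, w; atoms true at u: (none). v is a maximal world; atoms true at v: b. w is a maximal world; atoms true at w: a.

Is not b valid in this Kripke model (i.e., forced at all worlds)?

No

Not every world: u does not force not b.
u does not force not b since v is accessible from u and v forces b.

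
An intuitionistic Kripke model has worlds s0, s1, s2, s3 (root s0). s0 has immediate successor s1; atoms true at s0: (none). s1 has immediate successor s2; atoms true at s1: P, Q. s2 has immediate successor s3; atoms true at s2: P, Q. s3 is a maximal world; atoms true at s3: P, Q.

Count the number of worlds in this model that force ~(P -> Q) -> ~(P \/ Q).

4

s0: forces it.
s1: forces it.
s2: forces it.
s3: forces it.
Worlds forcing the formula: {s0, s1, s2, s3}.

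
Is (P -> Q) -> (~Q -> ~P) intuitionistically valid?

Yes

This is the forward direction of contraposition, which is intuitionistically derivable.
Assume P -> Q and ~Q. If P held then Q would follow, contradicting ~Q; so ~P.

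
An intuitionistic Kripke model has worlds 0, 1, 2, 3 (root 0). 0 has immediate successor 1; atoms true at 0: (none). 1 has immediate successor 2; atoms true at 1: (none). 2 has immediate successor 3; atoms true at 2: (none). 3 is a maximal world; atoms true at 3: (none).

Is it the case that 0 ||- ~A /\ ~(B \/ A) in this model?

Yes

0 ||- ~A /\ ~(B \/ A) since 0 forces both conjuncts.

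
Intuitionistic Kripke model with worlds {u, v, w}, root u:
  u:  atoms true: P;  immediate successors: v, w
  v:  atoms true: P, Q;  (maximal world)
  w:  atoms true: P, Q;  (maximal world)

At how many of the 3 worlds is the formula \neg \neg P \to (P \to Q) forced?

u: does not force it — u \nVdash \neg \neg P \to (P \to Q): already at u itself, u \Vdash \neg \neg P but u \nVdash P \to Q.
v: forces it.
w: forces it.
Worlds forcing the formula: {v, w}.

2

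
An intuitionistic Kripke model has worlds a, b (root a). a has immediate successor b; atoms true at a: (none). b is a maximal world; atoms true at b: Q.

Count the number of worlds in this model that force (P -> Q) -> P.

a: does not force it — a ||-/- (P -> Q) -> P: already at a itself, a ||- P -> Q but a ||-/- P.
b: does not force it — b ||-/- (P -> Q) -> P: already at b itself, b ||- P -> Q but b ||-/- P.
Worlds forcing the formula: { }.

0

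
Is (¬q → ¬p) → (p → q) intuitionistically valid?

No

This is the converse of contraposition, which is not intuitionistically valid.
A Kripke countermodel: worlds w0, w1; order generated by w0 ≤ w1; atoms true at each world — w0:{p}; w1:{p,q}.
w0 ⊮ (¬q → ¬p) → (p → q): already at w0 itself, w0 ⊩ ¬q → ¬p but w0 ⊮ p → q.
w0 ⊮ p → q: already at w0 itself, w0 ⊩ p but w0 ⊮ q.
w0 lacks atom q, so w0 ⊮ q.
So the root w0 does not force the formula.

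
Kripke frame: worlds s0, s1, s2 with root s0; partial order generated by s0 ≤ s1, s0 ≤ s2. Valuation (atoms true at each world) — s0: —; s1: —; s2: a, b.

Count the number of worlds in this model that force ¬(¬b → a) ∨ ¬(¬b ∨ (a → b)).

s0: does not force it — s0 ⊮ ¬(¬b → a) ∨ ¬(¬b ∨ (a → b)): neither disjunct is forced at s0.
s1: forces it.
s2: does not force it — s2 ⊮ ¬(¬b → a) ∨ ¬(¬b ∨ (a → b)): neither disjunct is forced at s2.
Worlds forcing the formula: {s1}.

1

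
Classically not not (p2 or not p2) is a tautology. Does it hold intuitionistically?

Yes

This is the double negation of excluded middle, which is intuitionistically derivable.
Assuming not (p2 or not p2): from p2 we'd get p2 or not p2, so not p2; but then p2 or not p2 again — contradiction. Hence not not (p2 or not p2).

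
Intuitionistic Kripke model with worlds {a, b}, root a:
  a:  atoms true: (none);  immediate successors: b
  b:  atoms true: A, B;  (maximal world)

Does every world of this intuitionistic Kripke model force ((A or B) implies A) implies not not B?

a forces ((A or B) implies A) implies not not B: every world accessible from a that forces (A or B) implies A (namely a, b) also forces not not B.
Since the root a forces ((A or B) implies A) implies not not B and forcing is persistent (monotone upward), every world forces it.

Yes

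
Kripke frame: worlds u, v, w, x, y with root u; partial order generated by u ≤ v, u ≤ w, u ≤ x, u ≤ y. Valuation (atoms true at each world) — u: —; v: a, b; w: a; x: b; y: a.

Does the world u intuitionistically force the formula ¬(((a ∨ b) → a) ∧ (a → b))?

No

u ⊮ ¬(((a ∨ b) → a) ∧ (a → b)) since v is accessible from u and v ⊩ ((a ∨ b) → a) ∧ (a → b).
v ⊩ ((a ∨ b) → a) ∧ (a → b) since v forces both conjuncts.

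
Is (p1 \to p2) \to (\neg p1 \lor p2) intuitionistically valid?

This is the material-implication-as-disjunction principle, which is not intuitionistically valid.
A Kripke countermodel: worlds s0, s1; order generated by s0 \le s1; atoms true at each world — s0:{}; s1:{p1,p2}.
s0 \nVdash (p1 \to p2) \to (\neg p1 \lor p2): already at s0 itself, s0 \Vdash p1 \to p2 but s0 \nVdash \neg p1 \lor p2.
s0 \nVdash \neg p1 \lor p2: neither disjunct is forced at s0.
s0 \nVdash \neg p1 since s1 is accessible from s0 and s1 \Vdash p1.
So the root s0 does not force the formula.

No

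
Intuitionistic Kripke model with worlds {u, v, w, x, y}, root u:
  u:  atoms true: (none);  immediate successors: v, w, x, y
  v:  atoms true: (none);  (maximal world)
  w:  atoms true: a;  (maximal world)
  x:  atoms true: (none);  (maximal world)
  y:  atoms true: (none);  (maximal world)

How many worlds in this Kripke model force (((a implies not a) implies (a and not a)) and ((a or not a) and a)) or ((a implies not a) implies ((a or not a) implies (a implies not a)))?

u: forces it.
v: forces it.
w: forces it.
x: forces it.
y: forces it.
Worlds forcing the formula: {u, v, w, x, y}.

5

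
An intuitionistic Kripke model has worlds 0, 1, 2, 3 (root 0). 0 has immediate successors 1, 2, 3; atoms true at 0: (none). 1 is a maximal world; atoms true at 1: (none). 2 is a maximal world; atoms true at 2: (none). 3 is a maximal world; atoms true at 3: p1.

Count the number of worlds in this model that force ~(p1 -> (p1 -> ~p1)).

1

0: does not force it — 0 ||-/- ~(p1 -> (p1 -> ~p1)) since 1 is accessible from 0 and 1 ||- p1 -> (p1 -> ~p1).
1: does not force it — 1 ||-/- ~(p1 -> (p1 -> ~p1)) since 1 is accessible from 1 and 1 ||- p1 -> (p1 -> ~p1).
2: does not force it.
3: forces it.
Worlds forcing the formula: {3}.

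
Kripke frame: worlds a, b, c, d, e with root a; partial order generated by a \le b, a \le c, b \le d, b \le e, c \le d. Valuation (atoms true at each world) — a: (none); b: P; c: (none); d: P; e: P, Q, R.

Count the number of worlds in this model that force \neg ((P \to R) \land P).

2

a: does not force it — a \nVdash \neg ((P \to R) \land P) since e is accessible from a and e \Vdash (P \to R) \land P.
b: does not force it.
c: forces it.
d: forces it.
e: does not force it.
Worlds forcing the formula: {c, d}.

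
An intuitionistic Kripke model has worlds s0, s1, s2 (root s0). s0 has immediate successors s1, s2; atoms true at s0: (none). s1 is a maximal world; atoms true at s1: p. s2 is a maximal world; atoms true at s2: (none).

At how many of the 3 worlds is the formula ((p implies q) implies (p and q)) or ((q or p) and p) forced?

s0: does not force it — s0 does not force ((p implies q) implies (p and q)) or ((q or p) and p): neither disjunct is forced at s0.
s1: forces it.
s2: does not force it — s2 does not force ((p implies q) implies (p and q)) or ((q or p) and p): neither disjunct is forced at s2.
Worlds forcing the formula: {s1}.

1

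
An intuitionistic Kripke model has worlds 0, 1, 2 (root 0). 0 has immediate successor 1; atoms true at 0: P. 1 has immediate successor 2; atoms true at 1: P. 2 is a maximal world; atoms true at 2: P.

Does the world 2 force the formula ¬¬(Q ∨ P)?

2 ⊩ ¬¬(Q ∨ P): no world accessible from 2 forces ¬(Q ∨ P).

Yes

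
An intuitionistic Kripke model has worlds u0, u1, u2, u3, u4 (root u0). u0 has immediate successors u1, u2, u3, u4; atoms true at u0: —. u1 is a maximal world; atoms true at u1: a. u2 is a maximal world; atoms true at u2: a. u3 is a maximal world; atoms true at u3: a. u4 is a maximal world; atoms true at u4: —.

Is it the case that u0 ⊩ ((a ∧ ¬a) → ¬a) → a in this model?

No

u0 ⊮ ((a ∧ ¬a) → ¬a) → a: already at u0 itself, u0 ⊩ (a ∧ ¬a) → ¬a but u0 ⊮ a.
u0 lacks atom a, so u0 ⊮ a.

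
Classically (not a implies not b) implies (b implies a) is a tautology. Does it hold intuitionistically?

No

This is the converse of contraposition, which is not intuitionistically valid.
A Kripke countermodel: worlds w0, w1; order generated by w0 <= w1; atoms true at each world — w0:{b}; w1:{a,b}.
w0 does not force (not a implies not b) implies (b implies a): already at w0 itself, w0 forces not a implies not b but w0 does not force b implies a.
w0 does not force b implies a: already at w0 itself, w0 forces b but w0 does not force a.
w0 lacks atom a, so w0 does not force a.
So the root w0 does not force the formula.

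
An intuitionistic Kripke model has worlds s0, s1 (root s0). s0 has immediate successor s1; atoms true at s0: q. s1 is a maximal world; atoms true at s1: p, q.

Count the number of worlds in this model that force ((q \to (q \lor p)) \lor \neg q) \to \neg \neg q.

s0: forces it.
s1: forces it.
Worlds forcing the formula: {s0, s1}.

2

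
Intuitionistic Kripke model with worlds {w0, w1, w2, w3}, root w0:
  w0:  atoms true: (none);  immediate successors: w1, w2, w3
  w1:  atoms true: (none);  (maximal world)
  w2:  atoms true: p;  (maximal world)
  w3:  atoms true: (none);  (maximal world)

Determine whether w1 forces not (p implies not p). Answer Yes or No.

w1 does not force not (p implies not p) since w1 is accessible from w1 and w1 forces p implies not p.
w1 forces p implies not p vacuously: no world accessible from w1 forces the antecedent p.

No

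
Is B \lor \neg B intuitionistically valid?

No

This is the law of excluded middle, which is not intuitionistically valid.
A Kripke countermodel: worlds s0, s1; order generated by s0 \le s1; atoms true at each world — s0:{}; s1:{B}.
s0 \nVdash B \lor \neg B: neither disjunct is forced at s0.
s0 lacks atom B, so s0 \nVdash B.
So the root s0 does not force the formula.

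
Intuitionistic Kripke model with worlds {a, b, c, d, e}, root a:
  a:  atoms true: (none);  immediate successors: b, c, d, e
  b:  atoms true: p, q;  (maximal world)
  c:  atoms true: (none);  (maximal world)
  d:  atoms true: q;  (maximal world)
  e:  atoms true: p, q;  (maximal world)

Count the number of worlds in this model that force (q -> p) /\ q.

a: does not force it — a ||-/- (q -> p) /\ q since a fails q -> p.
b: forces it.
c: does not force it — c ||-/- (q -> p) /\ q since c fails q.
d: does not force it — d ||-/- (q -> p) /\ q since d fails q -> p.
e: forces it.
Worlds forcing the formula: {b, e}.

2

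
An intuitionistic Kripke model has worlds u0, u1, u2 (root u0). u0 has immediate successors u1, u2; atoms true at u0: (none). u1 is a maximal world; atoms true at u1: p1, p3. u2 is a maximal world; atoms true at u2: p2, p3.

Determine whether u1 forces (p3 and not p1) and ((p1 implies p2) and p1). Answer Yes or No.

u1 does not force (p3 and not p1) and ((p1 implies p2) and p1) since u1 fails p3 and not p1.

No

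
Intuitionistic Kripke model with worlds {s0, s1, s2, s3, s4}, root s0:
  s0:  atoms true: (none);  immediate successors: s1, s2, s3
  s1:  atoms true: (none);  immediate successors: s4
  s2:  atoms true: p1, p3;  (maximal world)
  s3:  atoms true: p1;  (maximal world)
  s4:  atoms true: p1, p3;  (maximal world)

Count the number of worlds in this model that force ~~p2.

0

s0: does not force it — s0 ||-/- ~~p2 since s0 is accessible from s0 and s0 ||- ~p2.
s1: does not force it.
s2: does not force it.
s3: does not force it.
s4: does not force it.
Worlds forcing the formula: { }.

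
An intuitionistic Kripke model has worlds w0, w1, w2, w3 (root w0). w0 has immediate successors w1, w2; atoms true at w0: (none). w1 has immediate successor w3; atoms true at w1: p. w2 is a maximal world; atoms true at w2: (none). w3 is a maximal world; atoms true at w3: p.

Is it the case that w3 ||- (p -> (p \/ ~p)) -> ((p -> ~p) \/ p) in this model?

w3 ||- (p -> (p \/ ~p)) -> ((p -> ~p) \/ p): every world accessible from w3 that forces p -> (p \/ ~p) (namely w3) also forces (p -> ~p) \/ p.

Yes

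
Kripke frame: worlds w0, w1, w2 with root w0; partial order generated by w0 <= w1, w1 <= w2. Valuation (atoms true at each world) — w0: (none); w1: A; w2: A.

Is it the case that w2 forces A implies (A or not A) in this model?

Yes

w2 forces A implies (A or not A): every world accessible from w2 that forces A (namely w2) also forces A or not A.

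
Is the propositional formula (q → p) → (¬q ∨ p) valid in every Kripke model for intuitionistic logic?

No

This is the material-implication-as-disjunction principle, which is not intuitionistically valid.
A Kripke countermodel: worlds u, v; order generated by u ≤ v; atoms true at each world — u:{}; v:{p,q}.
u ⊮ (q → p) → (¬q ∨ p): already at u itself, u ⊩ q → p but u ⊮ ¬q ∨ p.
u ⊮ ¬q ∨ p: neither disjunct is forced at u.
u ⊮ ¬q since v is accessible from u and v ⊩ q.
So the root u does not force the formula.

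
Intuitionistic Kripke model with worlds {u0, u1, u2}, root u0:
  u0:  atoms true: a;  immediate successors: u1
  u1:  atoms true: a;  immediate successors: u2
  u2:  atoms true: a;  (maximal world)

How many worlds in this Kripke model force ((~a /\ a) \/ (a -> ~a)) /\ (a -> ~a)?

u0: does not force it — u0 ||-/- ((~a /\ a) \/ (a -> ~a)) /\ (a -> ~a) since u0 fails (~a /\ a) \/ (a -> ~a).
u1: does not force it — u1 ||-/- ((~a /\ a) \/ (a -> ~a)) /\ (a -> ~a) since u1 fails (~a /\ a) \/ (a -> ~a).
u2: does not force it — u2 ||-/- ((~a /\ a) \/ (a -> ~a)) /\ (a -> ~a) since u2 fails (~a /\ a) \/ (a -> ~a).
Worlds forcing the formula: { }.

0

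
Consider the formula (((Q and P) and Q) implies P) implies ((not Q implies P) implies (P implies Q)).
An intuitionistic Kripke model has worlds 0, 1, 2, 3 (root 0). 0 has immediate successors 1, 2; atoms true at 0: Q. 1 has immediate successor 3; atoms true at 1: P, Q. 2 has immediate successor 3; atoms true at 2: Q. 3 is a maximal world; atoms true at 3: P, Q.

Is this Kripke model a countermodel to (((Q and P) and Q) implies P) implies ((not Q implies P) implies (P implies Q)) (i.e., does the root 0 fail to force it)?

0 forces (((Q and P) and Q) implies P) implies ((not Q implies P) implies (P implies Q)): every world accessible from 0 that forces ((Q and P) and Q) implies P (namely 0, 1, 2, 3) also forces (not Q implies P) implies (P implies Q).
So the root 0 forces (((Q and P) and Q) implies P) implies ((not Q implies P) implies (P implies Q)); the model is not a countermodel.

No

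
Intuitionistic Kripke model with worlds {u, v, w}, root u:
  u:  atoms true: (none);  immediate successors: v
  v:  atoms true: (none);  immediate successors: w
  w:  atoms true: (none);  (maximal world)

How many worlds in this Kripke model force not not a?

u: does not force it — u does not force not not a since u is accessible from u and u forces not a.
v: does not force it — v does not force not not a since v is accessible from v and v forces not a.
w: does not force it — w does not force not not a since w is accessible from w and w forces not a.
Worlds forcing the formula: { }.

0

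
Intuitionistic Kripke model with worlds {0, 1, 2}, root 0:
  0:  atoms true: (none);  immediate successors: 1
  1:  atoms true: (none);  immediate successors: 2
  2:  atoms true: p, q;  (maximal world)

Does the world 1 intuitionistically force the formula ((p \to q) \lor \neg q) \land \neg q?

No

1 \nVdash ((p \to q) \lor \neg q) \land \neg q since 1 fails \neg q.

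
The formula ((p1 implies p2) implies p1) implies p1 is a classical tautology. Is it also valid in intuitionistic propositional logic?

No

This is Peirce's law, which is not intuitionistically valid.
A Kripke countermodel: worlds u, v; order generated by u <= v; atoms true at each world — u:{}; v:{p1}.
u does not force ((p1 implies p2) implies p1) implies p1: already at u itself, u forces (p1 implies p2) implies p1 but u does not force p1.
u lacks atom p1, so u does not force p1.
So the root u does not force the formula.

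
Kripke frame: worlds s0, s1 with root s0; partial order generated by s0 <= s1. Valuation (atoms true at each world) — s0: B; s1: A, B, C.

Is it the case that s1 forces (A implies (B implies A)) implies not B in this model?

s1 does not force (A implies (B implies A)) implies not B: already at s1 itself, s1 forces A implies (B implies A) but s1 does not force not B.
s1 does not force not B since s1 is accessible from s1 and s1 forces B.

No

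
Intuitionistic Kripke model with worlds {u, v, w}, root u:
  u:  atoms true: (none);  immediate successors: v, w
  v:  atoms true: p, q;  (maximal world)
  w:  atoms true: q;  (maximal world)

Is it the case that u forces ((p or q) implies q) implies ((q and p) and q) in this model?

No

u does not force ((p or q) implies q) implies ((q and p) and q): already at u itself, u forces (p or q) implies q but u does not force (q and p) and q.
u does not force (q and p) and q since u fails q and p.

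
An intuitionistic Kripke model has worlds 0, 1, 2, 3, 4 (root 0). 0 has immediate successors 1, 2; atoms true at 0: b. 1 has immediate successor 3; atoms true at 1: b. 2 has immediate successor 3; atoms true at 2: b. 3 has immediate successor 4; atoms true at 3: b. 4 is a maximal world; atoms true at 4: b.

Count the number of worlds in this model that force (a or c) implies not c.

0: forces it.
1: forces it.
2: forces it.
3: forces it.
4: forces it.
Worlds forcing the formula: {0, 1, 2, 3, 4}.

5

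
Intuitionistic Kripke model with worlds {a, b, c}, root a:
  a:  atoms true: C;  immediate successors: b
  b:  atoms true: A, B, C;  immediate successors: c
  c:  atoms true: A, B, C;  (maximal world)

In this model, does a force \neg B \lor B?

No

a \nVdash \neg B \lor B: neither disjunct is forced at a.
a \nVdash \neg B since b is accessible from a and b \Vdash B.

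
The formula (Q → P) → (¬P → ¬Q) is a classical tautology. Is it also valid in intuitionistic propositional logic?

Yes

This is the forward direction of contraposition, which is intuitionistically derivable.
Assume Q → P and ¬P. If Q held then P would follow, contradicting ¬P; so ¬Q.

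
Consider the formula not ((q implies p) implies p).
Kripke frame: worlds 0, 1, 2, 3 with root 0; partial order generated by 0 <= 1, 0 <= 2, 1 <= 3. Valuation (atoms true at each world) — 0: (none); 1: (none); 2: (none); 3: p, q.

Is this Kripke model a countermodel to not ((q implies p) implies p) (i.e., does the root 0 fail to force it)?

Yes

0 does not force not ((q implies p) implies p) since 3 is accessible from 0 and 3 forces (q implies p) implies p.
3 forces (q implies p) implies p: every world accessible from 3 that forces q implies p (namely 3) also forces p.
So the root 0 does not force not ((q implies p) implies p); the model is a countermodel.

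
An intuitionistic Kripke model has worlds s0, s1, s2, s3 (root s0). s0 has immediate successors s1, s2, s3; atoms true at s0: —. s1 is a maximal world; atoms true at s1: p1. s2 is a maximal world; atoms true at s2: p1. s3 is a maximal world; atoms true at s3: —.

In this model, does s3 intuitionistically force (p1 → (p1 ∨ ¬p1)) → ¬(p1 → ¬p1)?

No

s3 ⊮ (p1 → (p1 ∨ ¬p1)) → ¬(p1 → ¬p1): already at s3 itself, s3 ⊩ p1 → (p1 ∨ ¬p1) but s3 ⊮ ¬(p1 → ¬p1).
s3 ⊮ ¬(p1 → ¬p1) since s3 is accessible from s3 and s3 ⊩ p1 → ¬p1.
s3 ⊩ p1 → ¬p1 vacuously: no world accessible from s3 forces the antecedent p1.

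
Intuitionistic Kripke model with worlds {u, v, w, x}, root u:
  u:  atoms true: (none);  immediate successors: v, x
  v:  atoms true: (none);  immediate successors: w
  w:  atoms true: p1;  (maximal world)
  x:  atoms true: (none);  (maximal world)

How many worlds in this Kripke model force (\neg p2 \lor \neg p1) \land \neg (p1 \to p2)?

2

u: does not force it — u \nVdash (\neg p2 \lor \neg p1) \land \neg (p1 \to p2) since u fails \neg (p1 \to p2).
v: forces it.
w: forces it.
x: does not force it.
Worlds forcing the formula: {v, w}.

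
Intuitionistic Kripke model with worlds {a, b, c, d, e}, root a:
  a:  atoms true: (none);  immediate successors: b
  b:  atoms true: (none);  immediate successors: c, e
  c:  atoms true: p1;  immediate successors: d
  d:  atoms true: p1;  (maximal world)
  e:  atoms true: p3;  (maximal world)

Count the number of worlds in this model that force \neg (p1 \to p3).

a: does not force it — a \nVdash \neg (p1 \to p3) since e is accessible from a and e \Vdash p1 \to p3.
b: does not force it — b \nVdash \neg (p1 \to p3) since e is accessible from b and e \Vdash p1 \to p3.
c: forces it.
d: forces it.
e: does not force it — e \nVdash \neg (p1 \to p3) since e is accessible from e and e \Vdash p1 \to p3.
Worlds forcing the formula: {c, d}.

2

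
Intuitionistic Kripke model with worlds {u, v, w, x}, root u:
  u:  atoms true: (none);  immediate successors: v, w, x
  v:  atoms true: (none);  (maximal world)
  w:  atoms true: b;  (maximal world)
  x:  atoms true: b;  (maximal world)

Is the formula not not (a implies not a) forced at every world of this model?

u forces not not (a implies not a): no world accessible from u forces not (a implies not a).
Since the root u forces not not (a implies not a) and forcing is persistent (monotone upward), every world forces it.

Yes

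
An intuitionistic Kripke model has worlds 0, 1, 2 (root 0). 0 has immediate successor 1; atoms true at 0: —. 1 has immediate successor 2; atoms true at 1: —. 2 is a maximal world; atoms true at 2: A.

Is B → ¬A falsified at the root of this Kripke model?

0 ⊩ B → ¬A vacuously: no world accessible from 0 forces the antecedent B.
So the root 0 forces B → ¬A; the model is not a countermodel.

No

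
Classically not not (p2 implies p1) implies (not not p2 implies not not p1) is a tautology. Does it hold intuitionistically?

Yes

This is the distribution of double negation over implication, which is intuitionistically derivable.
Assume not not (p2 implies p1) and not not p2; suppose not p1. Then p2 implies p1 would give not p2 (by contraposition), contradicting not not p2; so not (p2 implies p1), contradicting not not (p2 implies p1). Hence not not p1.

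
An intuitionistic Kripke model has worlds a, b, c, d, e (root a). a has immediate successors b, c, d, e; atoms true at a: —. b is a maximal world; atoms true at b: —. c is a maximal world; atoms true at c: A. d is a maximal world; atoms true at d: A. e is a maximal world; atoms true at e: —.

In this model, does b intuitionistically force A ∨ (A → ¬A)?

Yes

b ⊩ A ∨ (A → ¬A) via the disjunct A → ¬A.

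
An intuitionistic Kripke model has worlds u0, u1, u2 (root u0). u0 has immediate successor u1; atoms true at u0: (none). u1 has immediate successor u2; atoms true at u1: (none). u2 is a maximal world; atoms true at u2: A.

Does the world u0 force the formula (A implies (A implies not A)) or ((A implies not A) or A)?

No

u0 does not force (A implies (A implies not A)) or ((A implies not A) or A): neither disjunct is forced at u0.
u0 does not force A implies (A implies not A): at the accessible world u2, u2 forces A but u2 does not force A implies not A.
u2 does not force A implies not A: already at u2 itself, u2 forces A but u2 does not force not A.
u2 does not force not A since u2 is accessible from u2 and u2 forces A.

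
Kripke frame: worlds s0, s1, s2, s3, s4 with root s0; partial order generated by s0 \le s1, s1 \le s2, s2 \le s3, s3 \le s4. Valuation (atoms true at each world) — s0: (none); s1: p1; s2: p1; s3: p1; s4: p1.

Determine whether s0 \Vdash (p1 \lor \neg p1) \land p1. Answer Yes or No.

No

s0 \nVdash (p1 \lor \neg p1) \land p1 since s0 fails p1 \lor \neg p1.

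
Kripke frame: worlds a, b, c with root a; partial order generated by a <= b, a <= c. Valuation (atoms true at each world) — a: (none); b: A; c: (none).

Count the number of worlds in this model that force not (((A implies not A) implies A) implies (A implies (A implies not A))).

a: does not force it — a does not force not (((A implies not A) implies A) implies (A implies (A implies not A))) since c is accessible from a and c forces ((A implies not A) implies A) implies (A implies (A implies not A)).
b: forces it.
c: does not force it — c does not force not (((A implies not A) implies A) implies (A implies (A implies not A))) since c is accessible from c and c forces ((A implies not A) implies A) implies (A implies (A implies not A)).
Worlds forcing the formula: {b}.

1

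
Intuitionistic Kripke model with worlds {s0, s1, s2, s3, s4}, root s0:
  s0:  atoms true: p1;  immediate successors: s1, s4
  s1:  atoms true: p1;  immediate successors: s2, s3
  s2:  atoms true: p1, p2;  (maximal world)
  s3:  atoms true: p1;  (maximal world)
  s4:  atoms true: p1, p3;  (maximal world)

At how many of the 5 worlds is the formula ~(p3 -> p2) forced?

s0: does not force it — s0 ||-/- ~(p3 -> p2) since s1 is accessible from s0 and s1 ||- p3 -> p2.
s1: does not force it — s1 ||-/- ~(p3 -> p2) since s1 is accessible from s1 and s1 ||- p3 -> p2.
s2: does not force it — s2 ||-/- ~(p3 -> p2) since s2 is accessible from s2 and s2 ||- p3 -> p2.
s3: does not force it.
s4: forces it.
Worlds forcing the formula: {s4}.

1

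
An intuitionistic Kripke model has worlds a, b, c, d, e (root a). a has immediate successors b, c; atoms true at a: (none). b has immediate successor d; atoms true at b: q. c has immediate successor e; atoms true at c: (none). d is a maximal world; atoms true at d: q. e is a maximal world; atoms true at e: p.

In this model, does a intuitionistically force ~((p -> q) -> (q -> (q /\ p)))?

No

a ||-/- ~((p -> q) -> (q -> (q /\ p))) since c is accessible from a and c ||- (p -> q) -> (q -> (q /\ p)).
c ||- (p -> q) -> (q -> (q /\ p)) vacuously: no world accessible from c forces the antecedent p -> q.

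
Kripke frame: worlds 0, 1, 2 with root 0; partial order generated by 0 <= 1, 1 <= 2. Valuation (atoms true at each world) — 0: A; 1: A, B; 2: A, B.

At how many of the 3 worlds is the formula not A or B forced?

2

0: does not force it — 0 does not force not A or B: neither disjunct is forced at 0.
1: forces it.
2: forces it.
Worlds forcing the formula: {1, 2}.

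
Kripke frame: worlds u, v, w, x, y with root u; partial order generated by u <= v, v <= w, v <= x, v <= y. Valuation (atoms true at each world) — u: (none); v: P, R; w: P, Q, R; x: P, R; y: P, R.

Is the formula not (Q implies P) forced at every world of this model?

Not every world: u does not force not (Q implies P).
u does not force not (Q implies P) since u is accessible from u and u forces Q implies P.
u forces Q implies P: every world accessible from u that forces Q (namely w) also forces P.

No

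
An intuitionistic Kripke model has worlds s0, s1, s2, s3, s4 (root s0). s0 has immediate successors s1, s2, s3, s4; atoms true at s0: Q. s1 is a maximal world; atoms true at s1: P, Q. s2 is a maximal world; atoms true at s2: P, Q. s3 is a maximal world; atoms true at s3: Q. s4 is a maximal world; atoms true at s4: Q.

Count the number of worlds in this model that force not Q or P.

s0: does not force it — s0 does not force not Q or P: neither disjunct is forced at s0.
s1: forces it.
s2: forces it.
s3: does not force it — s3 does not force not Q or P: neither disjunct is forced at s3.
s4: does not force it.
Worlds forcing the formula: {s1, s2}.

2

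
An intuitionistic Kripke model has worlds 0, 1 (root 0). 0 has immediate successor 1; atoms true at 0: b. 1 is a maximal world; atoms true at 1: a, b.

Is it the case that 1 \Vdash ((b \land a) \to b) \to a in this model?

1 \Vdash ((b \land a) \to b) \to a: every world accessible from 1 that forces (b \land a) \to b (namely 1) also forces a.

Yes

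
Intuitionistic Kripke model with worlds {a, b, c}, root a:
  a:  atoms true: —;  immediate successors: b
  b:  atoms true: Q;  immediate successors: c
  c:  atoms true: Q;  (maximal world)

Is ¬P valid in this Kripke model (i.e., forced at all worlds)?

a ⊩ ¬P: no world accessible from a forces P.
Since the root a forces ¬P and forcing is persistent (monotone upward), every world forces it.

Yes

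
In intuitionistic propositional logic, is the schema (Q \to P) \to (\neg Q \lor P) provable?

This is the material-implication-as-disjunction principle, which is not intuitionistically valid.
A Kripke countermodel: worlds w0, w1; order generated by w0 \le w1; atoms true at each world — w0:{}; w1:{P,Q}.
w0 \nVdash (Q \to P) \to (\neg Q \lor P): already at w0 itself, w0 \Vdash Q \to P but w0 \nVdash \neg Q \lor P.
w0 \nVdash \neg Q \lor P: neither disjunct is forced at w0.
w0 \nVdash \neg Q since w1 is accessible from w0 and w1 \Vdash Q.
So the root w0 does not force the formula.

No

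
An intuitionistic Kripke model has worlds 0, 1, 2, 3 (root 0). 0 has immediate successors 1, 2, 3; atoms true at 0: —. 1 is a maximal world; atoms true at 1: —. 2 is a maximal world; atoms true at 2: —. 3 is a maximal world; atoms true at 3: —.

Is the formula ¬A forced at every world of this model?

Yes

0 ⊩ ¬A: no world accessible from 0 forces A.
Since the root 0 forces ¬A and forcing is persistent (monotone upward), every world forces it.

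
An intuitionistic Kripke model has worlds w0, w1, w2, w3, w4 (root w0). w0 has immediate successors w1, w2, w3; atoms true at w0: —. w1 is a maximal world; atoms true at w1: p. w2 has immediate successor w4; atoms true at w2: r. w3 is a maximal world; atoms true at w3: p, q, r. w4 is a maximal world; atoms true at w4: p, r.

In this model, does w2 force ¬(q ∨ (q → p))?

w2 ⊮ ¬(q ∨ (q → p)) since w2 is accessible from w2 and w2 ⊩ q ∨ (q → p).
w2 ⊩ q ∨ (q → p) via the disjunct q → p.

No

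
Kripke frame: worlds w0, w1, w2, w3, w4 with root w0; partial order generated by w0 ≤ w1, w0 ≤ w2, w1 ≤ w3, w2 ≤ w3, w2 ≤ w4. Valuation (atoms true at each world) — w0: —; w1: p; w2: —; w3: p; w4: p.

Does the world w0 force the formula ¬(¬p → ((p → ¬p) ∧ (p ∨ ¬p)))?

w0 ⊮ ¬(¬p → ((p → ¬p) ∧ (p ∨ ¬p))) since w0 is accessible from w0 and w0 ⊩ ¬p → ((p → ¬p) ∧ (p ∨ ¬p)).
w0 ⊩ ¬p → ((p → ¬p) ∧ (p ∨ ¬p)) vacuously: no world accessible from w0 forces the antecedent ¬p.

No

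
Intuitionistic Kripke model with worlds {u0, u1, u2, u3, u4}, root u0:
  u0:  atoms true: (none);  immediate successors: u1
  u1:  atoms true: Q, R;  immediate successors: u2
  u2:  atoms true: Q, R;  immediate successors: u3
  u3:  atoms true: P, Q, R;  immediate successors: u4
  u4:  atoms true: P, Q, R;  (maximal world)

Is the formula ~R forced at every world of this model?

Not every world: u0 ||-/- ~R.
u0 ||-/- ~R since u1 is accessible from u0 and u1 ||- R.

No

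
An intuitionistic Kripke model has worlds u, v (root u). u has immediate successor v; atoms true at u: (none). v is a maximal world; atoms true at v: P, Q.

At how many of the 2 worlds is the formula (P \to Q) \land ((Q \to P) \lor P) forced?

2

u: forces it.
v: forces it.
Worlds forcing the formula: {u, v}.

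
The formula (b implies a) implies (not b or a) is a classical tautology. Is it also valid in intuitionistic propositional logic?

No

This is the material-implication-as-disjunction principle, which is not intuitionistically valid.
A Kripke countermodel: worlds u, v; order generated by u <= v; atoms true at each world — u:{}; v:{a,b}.
u does not force (b implies a) implies (not b or a): already at u itself, u forces b implies a but u does not force not b or a.
u does not force not b or a: neither disjunct is forced at u.
u does not force not b since v is accessible from u and v forces b.
So the root u does not force the formula.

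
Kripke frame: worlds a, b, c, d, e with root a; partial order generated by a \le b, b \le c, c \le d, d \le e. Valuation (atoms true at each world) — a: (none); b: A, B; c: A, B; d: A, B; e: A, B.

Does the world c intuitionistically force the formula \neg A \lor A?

Yes

c \Vdash \neg A \lor A via the disjunct A.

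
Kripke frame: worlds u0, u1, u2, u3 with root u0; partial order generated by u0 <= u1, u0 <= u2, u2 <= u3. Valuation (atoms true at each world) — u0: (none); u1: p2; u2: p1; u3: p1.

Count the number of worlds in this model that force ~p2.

2

u0: does not force it — u0 ||-/- ~p2 since u1 is accessible from u0 and u1 ||- p2.
u1: does not force it — u1 ||-/- ~p2 since u1 is accessible from u1 and u1 ||- p2.
u2: forces it.
u3: forces it.
Worlds forcing the formula: {u2, u3}.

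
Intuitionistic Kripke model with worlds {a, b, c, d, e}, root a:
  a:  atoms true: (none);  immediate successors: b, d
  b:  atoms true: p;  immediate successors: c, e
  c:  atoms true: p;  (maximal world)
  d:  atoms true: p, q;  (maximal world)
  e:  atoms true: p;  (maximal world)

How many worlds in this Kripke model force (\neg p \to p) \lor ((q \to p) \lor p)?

5

a: forces it.
b: forces it.
c: forces it.
d: forces it.
e: forces it.
Worlds forcing the formula: {a, b, c, d, e}.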